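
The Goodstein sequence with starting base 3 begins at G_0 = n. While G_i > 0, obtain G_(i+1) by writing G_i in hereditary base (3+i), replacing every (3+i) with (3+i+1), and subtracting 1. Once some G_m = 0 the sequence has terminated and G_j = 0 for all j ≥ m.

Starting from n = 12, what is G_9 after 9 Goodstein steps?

87

[0] 12 ≡ 3^2 + 3 (base 3). Lift 4: 20. −1: 19.
[1] 19 ≡ 4^2 + 3 (base 4). Lift 5: 28. −1: 27.
[2] 27 ≡ 5^2 + 2 (base 5). Lift 6: 38. −1: 37.
[3] 37 ≡ 6^2 + 1 (base 6). Lift 7: 50. −1: 49.
[4] 49 ≡ 7^2 (base 7). Lift 8: 64. −1: 63.
[5] 63 ≡ 7·8 + 7 (base 8). Lift 9: 70. −1: 69.
[6] 69 ≡ 7·9 + 6 (base 9). Lift 10: 76. −1: 75.
[7] 75 ≡ 7·10 + 5 (base 10). Lift 11: 82. −1: 81.
[8] 81 ≡ 7·11 + 4 (base 11). Lift 12: 88. −1: 87.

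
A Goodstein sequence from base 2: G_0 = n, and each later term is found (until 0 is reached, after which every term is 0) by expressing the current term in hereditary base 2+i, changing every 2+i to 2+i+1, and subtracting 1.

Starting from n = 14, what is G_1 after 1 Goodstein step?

(0) 14|_2 = 2^(2 + 1) + 2^2 + 2 ↦ 3^(3 + 1) + 3^3 + 3|_3 = 111 ⇒ 110
(1) 110|_3 = 3^(3 + 1) + 3^3 + 2 ↦ 4^(4 + 1) + 4^4 + 2|_4 = 1282 ⇒ 1281

110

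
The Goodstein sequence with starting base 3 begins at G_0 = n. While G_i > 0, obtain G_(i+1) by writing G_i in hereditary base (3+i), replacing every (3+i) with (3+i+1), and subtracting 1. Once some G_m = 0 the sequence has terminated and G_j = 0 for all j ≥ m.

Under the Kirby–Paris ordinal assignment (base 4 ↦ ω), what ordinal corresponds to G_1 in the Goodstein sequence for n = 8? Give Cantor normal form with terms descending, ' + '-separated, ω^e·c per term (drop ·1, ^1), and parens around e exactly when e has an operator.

ω·2 + 1

G_0=8  [base 3] 2·3 + 2  →[3↦4]→  2·4 + 2 = 10  −1 ⇒ G_1=9
G_1=9  [base 4] 2·4 + 1  →[4↦5]→  2·5 + 1 = 11  −1 ⇒ G_2=10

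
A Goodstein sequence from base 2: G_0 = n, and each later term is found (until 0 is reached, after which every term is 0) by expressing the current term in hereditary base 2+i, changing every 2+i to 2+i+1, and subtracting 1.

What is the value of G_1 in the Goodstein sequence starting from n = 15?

[0] 15 ≡ 2^(2 + 1) + 2^2 + 2 + 1 (base 2). Lift 3: 112. −1: 111.
[1] 111 ≡ 3^(3 + 1) + 3^3 + 3 (base 3). Lift 4: 1284. −1: 1283.

111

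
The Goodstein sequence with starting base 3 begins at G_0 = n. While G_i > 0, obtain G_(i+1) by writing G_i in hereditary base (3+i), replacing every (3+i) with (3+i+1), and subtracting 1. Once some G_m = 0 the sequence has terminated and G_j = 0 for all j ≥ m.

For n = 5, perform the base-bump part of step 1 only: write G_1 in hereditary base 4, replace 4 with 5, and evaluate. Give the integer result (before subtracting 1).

6

(0) 5|_3 = 3 + 2 ↦ 4 + 2|_4 = 6 ⇒ 5
(1) 5|_4 = 4 + 1 ↦ 5 + 1|_5 = 6 ⇒ 5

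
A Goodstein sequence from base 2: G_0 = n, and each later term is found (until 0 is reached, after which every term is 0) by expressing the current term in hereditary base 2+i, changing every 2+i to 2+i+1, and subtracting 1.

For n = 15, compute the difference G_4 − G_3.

i=0: 15 = 2^(2 + 1) + 2^2 + 2 + 1 (b=2); 2→3: 3^(3 + 1) + 3^3 + 3 + 1 = 112; 112−1 = 111
i=1: 111 = 3^(3 + 1) + 3^3 + 3 (b=3); 3→4: 4^(4 + 1) + 4^4 + 4 = 1284; 1284−1 = 1283
i=2: 1283 = 4^(4 + 1) + 4^4 + 3 (b=4); 4→5: 5^(5 + 1) + 5^5 + 3 = 18753; 18753−1 = 18752
i=3: 18752 = 5^(5 + 1) + 5^5 + 2 (b=5); 5→6: 6^(6 + 1) + 6^6 + 2 = 326594; 326594−1 = 326593

307841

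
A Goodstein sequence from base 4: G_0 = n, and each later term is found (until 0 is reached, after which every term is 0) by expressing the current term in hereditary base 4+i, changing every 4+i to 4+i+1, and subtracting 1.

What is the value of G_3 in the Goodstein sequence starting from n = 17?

base 4: 17 = 4^2 + 1; at 5: 5^2 + 1 = 26; next = 25
base 5: 25 = 5^2; at 6: 6^2 = 36; next = 35
base 6: 35 = 5·6 + 5; at 7: 5·7 + 5 = 40; next = 39
base 7: 39 = 5·7 + 4; at 8: 5·8 + 4 = 44; next = 43

39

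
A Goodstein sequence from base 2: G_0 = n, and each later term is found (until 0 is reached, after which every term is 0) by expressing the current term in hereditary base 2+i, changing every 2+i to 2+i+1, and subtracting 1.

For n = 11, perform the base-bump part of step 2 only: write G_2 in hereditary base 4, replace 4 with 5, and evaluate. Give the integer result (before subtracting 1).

(0) 11|_2 = 2^(2 + 1) + 2 + 1 ↦ 3^(3 + 1) + 3 + 1|_3 = 85 ⇒ 84
(1) 84|_3 = 3^(3 + 1) + 3 ↦ 4^(4 + 1) + 4|_4 = 1028 ⇒ 1027

15628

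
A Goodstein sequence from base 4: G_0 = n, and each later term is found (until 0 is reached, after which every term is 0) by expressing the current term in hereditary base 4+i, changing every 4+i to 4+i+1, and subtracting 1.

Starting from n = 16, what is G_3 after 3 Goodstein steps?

30

G_0 = 16. HB_4(16) = 4^2. Bump = 25. G_1 = 24.
G_1 = 24. HB_5(24) = 4·5 + 4. Bump = 28. G_2 = 27.
G_2 = 27. HB_6(27) = 4·6 + 3. Bump = 31. G_3 = 30.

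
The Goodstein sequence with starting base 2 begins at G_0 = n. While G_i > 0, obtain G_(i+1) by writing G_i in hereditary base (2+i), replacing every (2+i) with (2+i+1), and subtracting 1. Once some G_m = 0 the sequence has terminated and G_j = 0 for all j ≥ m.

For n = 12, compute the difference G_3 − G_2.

14620

12 —HB2→ 2^(2 + 1) + 2^2 —bump→ 3^(3 + 1) + 3^3 = 108 —(−1)→ 107
107 —HB3→ 3^(3 + 1) + 2·3^2 + 2·3 + 2 —bump→ 4^(4 + 1) + 2·4^2 + 2·4 + 2 = 1066 —(−1)→ 1065
1065 —HB4→ 4^(4 + 1) + 2·4^2 + 2·4 + 1 —bump→ 5^(5 + 1) + 2·5^2 + 2·5 + 1 = 15686 —(−1)→ 15685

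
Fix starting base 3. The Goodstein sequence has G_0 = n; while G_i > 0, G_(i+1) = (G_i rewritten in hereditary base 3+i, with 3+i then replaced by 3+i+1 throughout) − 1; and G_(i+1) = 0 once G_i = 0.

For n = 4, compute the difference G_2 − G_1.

0

G_0=4  [base 3] 3 + 1  →[3↦4]→  4 + 1 = 5  −1 ⇒ G_1=4
G_1=4  [base 4] 4  →[4↦5]→  5 = 5  −1 ⇒ G_2=4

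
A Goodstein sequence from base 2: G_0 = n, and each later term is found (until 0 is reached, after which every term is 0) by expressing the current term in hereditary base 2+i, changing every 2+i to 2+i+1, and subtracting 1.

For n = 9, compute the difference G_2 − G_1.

G_0=9  [base 2] 2^(2 + 1) + 1  →[2↦3]→  3^(3 + 1) + 1 = 82  −1 ⇒ G_1=81
G_1=81  [base 3] 3^(3 + 1)  →[3↦4]→  4^(4 + 1) = 1024  −1 ⇒ G_2=1023

942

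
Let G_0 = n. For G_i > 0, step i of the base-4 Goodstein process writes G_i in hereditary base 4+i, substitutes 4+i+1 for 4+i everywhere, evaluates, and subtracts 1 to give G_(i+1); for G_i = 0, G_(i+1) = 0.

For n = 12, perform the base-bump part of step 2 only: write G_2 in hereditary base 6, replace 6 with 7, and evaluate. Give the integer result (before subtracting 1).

17

[0] 12 ≡ 3·4 (base 4). Lift 5: 15. −1: 14.
[1] 14 ≡ 2·5 + 4 (base 5). Lift 6: 16. −1: 15.
[2] 15 ≡ 2·6 + 3 (base 6). Lift 7: 17. −1: 16.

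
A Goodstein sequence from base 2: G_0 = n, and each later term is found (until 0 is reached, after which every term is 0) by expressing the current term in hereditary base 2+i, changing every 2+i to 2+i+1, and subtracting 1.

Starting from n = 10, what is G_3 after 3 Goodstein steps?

(0) 10|_2 = 2^(2 + 1) + 2 ↦ 3^(3 + 1) + 3|_3 = 84 ⇒ 83
(1) 83|_3 = 3^(3 + 1) + 2 ↦ 4^(4 + 1) + 2|_4 = 1026 ⇒ 1025
(2) 1025|_4 = 4^(4 + 1) + 1 ↦ 5^(5 + 1) + 1|_5 = 15626 ⇒ 15625
(3) 15625|_5 = 5^(5 + 1) ↦ 6^(6 + 1)|_6 = 279936 ⇒ 279935

15625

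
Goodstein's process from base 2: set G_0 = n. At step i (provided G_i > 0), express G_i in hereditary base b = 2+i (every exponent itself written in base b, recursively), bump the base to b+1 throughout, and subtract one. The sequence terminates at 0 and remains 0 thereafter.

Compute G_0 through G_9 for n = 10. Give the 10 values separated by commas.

10, 83, 1025, 15625, 279935, 4215754, 84073323, 1937434592, 50000555551, 1426559238830

step 0: 10 = 2^(2 + 1) + 2; sub 3 for 2: 3^(3 + 1) + 3; = 84; G_1 = 84−1 = 83
step 1: 83 = 3^(3 + 1) + 2; sub 4 for 3: 4^(4 + 1) + 2; = 1026; G_2 = 1026−1 = 1025
step 2: 1025 = 4^(4 + 1) + 1; sub 5 for 4: 5^(5 + 1) + 1; = 15626; G_3 = 15626−1 = 15625
step 3: 15625 = 5^(5 + 1); sub 6 for 5: 6^(6 + 1); = 279936; G_4 = 279936−1 = 279935
step 4: 279935 = 5·6^6 + 5·6^5 + 5·6^4 + 5·6^3 + 5·6^2 + 5·6 + 5; sub 7 for 6: 5·7^7 + 5·7^5 + 5·7^4 + 5·7^3 + 5·7^2 + 5·7 + 5; = 4215755; G_5 = 4215755−1 = 4215754
step 5: 4215754 = 5·7^7 + 5·7^5 + 5·7^4 + 5·7^3 + 5·7^2 + 5·7 + 4; sub 8 for 7: 5·8^8 + 5·8^5 + 5·8^4 + 5·8^3 + 5·8^2 + 5·8 + 4; = 84073324; G_6 = 84073324−1 = 84073323
step 6: 84073323 = 5·8^8 + 5·8^5 + 5·8^4 + 5·8^3 + 5·8^2 + 5·8 + 3; sub 9 for 8: 5·9^9 + 5·9^5 + 5·9^4 + 5·9^3 + 5·9^2 + 5·9 + 3; = 1937434593; G_7 = 1937434593−1 = 1937434592
step 7: 1937434592 = 5·9^9 + 5·9^5 + 5·9^4 + 5·9^3 + 5·9^2 + 5·9 + 2; sub 10 for 9: 5·10^10 + 5·10^5 + 5·10^4 + 5·10^3 + 5·10^2 + 5·10 + 2; = 50000555552; G_8 = 50000555552−1 = 50000555551
step 8: 50000555551 = 5·10^10 + 5·10^5 + 5·10^4 + 5·10^3 + 5·10^2 + 5·10 + 1; sub 11 for 10: 5·11^11 + 5·11^5 + 5·11^4 + 5·11^3 + 5·11^2 + 5·11 + 1; = 1426559238831; G_9 = 1426559238831−1 = 1426559238830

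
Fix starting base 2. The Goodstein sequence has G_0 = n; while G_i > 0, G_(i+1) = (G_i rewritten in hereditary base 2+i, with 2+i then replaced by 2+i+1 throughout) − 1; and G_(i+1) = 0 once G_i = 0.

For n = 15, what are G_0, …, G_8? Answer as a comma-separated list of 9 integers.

(0) 15|_2 = 2^(2 + 1) + 2^2 + 2 + 1 ↦ 3^(3 + 1) + 3^3 + 3 + 1|_3 = 112 ⇒ 111
(1) 111|_3 = 3^(3 + 1) + 3^3 + 3 ↦ 4^(4 + 1) + 4^4 + 4|_4 = 1284 ⇒ 1283
(2) 1283|_4 = 4^(4 + 1) + 4^4 + 3 ↦ 5^(5 + 1) + 5^5 + 3|_5 = 18753 ⇒ 18752
(3) 18752|_5 = 5^(5 + 1) + 5^5 + 2 ↦ 6^(6 + 1) + 6^6 + 2|_6 = 326594 ⇒ 326593
(4) 326593|_6 = 6^(6 + 1) + 6^6 + 1 ↦ 7^(7 + 1) + 7^7 + 1|_7 = 6588345 ⇒ 6588344
(5) 6588344|_7 = 7^(7 + 1) + 7^7 ↦ 8^(8 + 1) + 8^8|_8 = 150994944 ⇒ 150994943
(6) 150994943|_8 = 8^(8 + 1) + 7·8^7 + 7·8^6 + 7·8^5 + 7·8^4 + 7·8^3 + 7·8^2 + 7·8 + 7 ↦ 9^(9 + 1) + 7·9^7 + 7·9^6 + 7·9^5 + 7·9^4 + 7·9^3 + 7·9^2 + 7·9 + 7|_9 = 3524450281 ⇒ 3524450280
(7) 3524450280|_9 = 9^(9 + 1) + 7·9^7 + 7·9^6 + 7·9^5 + 7·9^4 + 7·9^3 + 7·9^2 + 7·9 + 6 ↦ 10^(10 + 1) + 7·10^7 + 7·10^6 + 7·10^5 + 7·10^4 + 7·10^3 + 7·10^2 + 7·10 + 6|_10 = 100077777776 ⇒ 100077777775

15, 111, 1283, 18752, 326593, 6588344, 150994943, 3524450280, 100077777775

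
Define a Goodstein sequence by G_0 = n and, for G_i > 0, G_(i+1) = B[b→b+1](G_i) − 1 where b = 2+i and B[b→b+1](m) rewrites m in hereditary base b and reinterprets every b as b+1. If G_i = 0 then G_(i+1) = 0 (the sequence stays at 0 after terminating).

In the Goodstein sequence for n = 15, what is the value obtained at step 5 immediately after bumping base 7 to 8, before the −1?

G_0 = 15. HB_2(15) = 2^(2 + 1) + 2^2 + 2 + 1. Bump = 112. G_1 = 111.
G_1 = 111. HB_3(111) = 3^(3 + 1) + 3^3 + 3. Bump = 1284. G_2 = 1283.
G_2 = 1283. HB_4(1283) = 4^(4 + 1) + 4^4 + 3. Bump = 18753. G_3 = 18752.
G_3 = 18752. HB_5(18752) = 5^(5 + 1) + 5^5 + 2. Bump = 326594. G_4 = 326593.
G_4 = 326593. HB_6(326593) = 6^(6 + 1) + 6^6 + 1. Bump = 6588345. G_5 = 6588344.
G_5 = 6588344. HB_7(6588344) = 7^(7 + 1) + 7^7. Bump = 150994944. G_6 = 150994943.

150994944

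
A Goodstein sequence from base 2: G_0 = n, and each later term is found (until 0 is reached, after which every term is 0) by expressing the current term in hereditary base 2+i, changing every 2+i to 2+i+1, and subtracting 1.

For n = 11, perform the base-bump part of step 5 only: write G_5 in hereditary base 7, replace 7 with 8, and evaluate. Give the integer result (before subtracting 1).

134217728

11 —HB2→ 2^(2 + 1) + 2 + 1 —bump→ 3^(3 + 1) + 3 + 1 = 85 —(−1)→ 84
84 —HB3→ 3^(3 + 1) + 3 —bump→ 4^(4 + 1) + 4 = 1028 —(−1)→ 1027
1027 —HB4→ 4^(4 + 1) + 3 —bump→ 5^(5 + 1) + 3 = 15628 —(−1)→ 15627
15627 —HB5→ 5^(5 + 1) + 2 —bump→ 6^(6 + 1) + 2 = 279938 —(−1)→ 279937
279937 —HB6→ 6^(6 + 1) + 1 —bump→ 7^(7 + 1) + 1 = 5764802 —(−1)→ 5764801
5764801 —HB7→ 7^(7 + 1) —bump→ 8^(8 + 1) = 134217728 —(−1)→ 134217727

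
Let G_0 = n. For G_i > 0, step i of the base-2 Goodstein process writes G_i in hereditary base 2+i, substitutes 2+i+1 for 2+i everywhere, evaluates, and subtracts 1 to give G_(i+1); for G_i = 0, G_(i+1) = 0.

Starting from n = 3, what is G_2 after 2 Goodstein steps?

G_0 = 3. HB_2(3) = 2 + 1. Bump = 4. G_1 = 3.
G_1 = 3. HB_3(3) = 3. Bump = 4. G_2 = 3.
G_2 = 3. HB_4(3) = 3. Bump = 3. G_3 = 2.

3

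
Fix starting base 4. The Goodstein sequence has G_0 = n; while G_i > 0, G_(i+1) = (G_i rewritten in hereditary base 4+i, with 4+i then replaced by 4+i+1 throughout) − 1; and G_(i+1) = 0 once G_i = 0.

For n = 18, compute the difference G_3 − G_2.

12

[0] 18 ≡ 4^2 + 2 (base 4). Lift 5: 27. −1: 26.
[1] 26 ≡ 5^2 + 1 (base 5). Lift 6: 37. −1: 36.
[2] 36 ≡ 6^2 (base 6). Lift 7: 49. −1: 48.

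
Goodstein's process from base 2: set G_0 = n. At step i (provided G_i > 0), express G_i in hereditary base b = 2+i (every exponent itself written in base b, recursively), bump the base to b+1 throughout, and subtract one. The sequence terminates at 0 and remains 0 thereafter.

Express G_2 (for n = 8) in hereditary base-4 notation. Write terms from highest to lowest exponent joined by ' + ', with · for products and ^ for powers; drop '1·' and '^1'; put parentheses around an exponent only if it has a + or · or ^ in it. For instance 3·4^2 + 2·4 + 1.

G_0 = 8. HB_2(8) = 2^(2 + 1). Bump = 81. G_1 = 80.
G_1 = 80. HB_3(80) = 2·3^3 + 2·3^2 + 2·3 + 2. Bump = 554. G_2 = 553.

2·4^4 + 2·4^2 + 2·4 + 1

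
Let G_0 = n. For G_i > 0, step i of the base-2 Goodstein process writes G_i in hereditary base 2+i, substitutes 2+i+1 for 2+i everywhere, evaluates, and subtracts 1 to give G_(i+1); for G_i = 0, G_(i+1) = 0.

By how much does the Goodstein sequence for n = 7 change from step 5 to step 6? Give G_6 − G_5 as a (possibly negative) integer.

15953672

7 —HB2→ 2^2 + 2 + 1 —bump→ 3^3 + 3 + 1 = 31 —(−1)→ 30
30 —HB3→ 3^3 + 3 —bump→ 4^4 + 4 = 260 —(−1)→ 259
259 —HB4→ 4^4 + 3 —bump→ 5^5 + 3 = 3128 —(−1)→ 3127
3127 —HB5→ 5^5 + 2 —bump→ 6^6 + 2 = 46658 —(−1)→ 46657
46657 —HB6→ 6^6 + 1 —bump→ 7^7 + 1 = 823544 —(−1)→ 823543
823543 —HB7→ 7^7 —bump→ 8^8 = 16777216 —(−1)→ 16777215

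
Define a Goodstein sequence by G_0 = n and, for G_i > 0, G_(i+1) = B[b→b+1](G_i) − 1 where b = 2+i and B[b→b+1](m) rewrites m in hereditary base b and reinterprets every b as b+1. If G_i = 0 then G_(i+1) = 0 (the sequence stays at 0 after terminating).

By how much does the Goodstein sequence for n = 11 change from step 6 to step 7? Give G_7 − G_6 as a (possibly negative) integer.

2615391575

11 —HB2→ 2^(2 + 1) + 2 + 1 —bump→ 3^(3 + 1) + 3 + 1 = 85 —(−1)→ 84
84 —HB3→ 3^(3 + 1) + 3 —bump→ 4^(4 + 1) + 4 = 1028 —(−1)→ 1027
1027 —HB4→ 4^(4 + 1) + 3 —bump→ 5^(5 + 1) + 3 = 15628 —(−1)→ 15627
15627 —HB5→ 5^(5 + 1) + 2 —bump→ 6^(6 + 1) + 2 = 279938 —(−1)→ 279937
279937 —HB6→ 6^(6 + 1) + 1 —bump→ 7^(7 + 1) + 1 = 5764802 —(−1)→ 5764801
5764801 —HB7→ 7^(7 + 1) —bump→ 8^(8 + 1) = 134217728 —(−1)→ 134217727
134217727 —HB8→ 7·8^8 + 7·8^7 + 7·8^6 + 7·8^5 + 7·8^4 + 7·8^3 + 7·8^2 + 7·8 + 7 —bump→ 7·9^9 + 7·9^7 + 7·9^6 + 7·9^5 + 7·9^4 + 7·9^3 + 7·9^2 + 7·9 + 7 = 2749609303 —(−1)→ 2749609302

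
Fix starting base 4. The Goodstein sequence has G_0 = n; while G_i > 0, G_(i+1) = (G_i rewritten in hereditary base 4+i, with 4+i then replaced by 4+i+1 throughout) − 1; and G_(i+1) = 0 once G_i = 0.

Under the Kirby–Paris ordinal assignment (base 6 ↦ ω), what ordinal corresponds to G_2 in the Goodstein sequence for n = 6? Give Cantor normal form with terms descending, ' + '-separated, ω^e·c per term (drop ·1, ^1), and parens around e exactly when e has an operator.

i=0: 6 = 4 + 2 (b=4); 4→5: 5 + 2 = 7; 7−1 = 6
i=1: 6 = 5 + 1 (b=5); 5→6: 6 + 1 = 7; 7−1 = 6
i=2: 6 = 6 (b=6); 6→7: 7 = 7; 7−1 = 6

ω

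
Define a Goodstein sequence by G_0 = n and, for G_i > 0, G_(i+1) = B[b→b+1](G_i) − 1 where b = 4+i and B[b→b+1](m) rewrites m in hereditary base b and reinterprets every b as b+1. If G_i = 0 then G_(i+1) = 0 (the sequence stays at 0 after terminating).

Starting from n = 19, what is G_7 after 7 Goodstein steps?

81

base 4: 19 = 4^2 + 3; at 5: 5^2 + 3 = 28; next = 27
base 5: 27 = 5^2 + 2; at 6: 6^2 + 2 = 38; next = 37
base 6: 37 = 6^2 + 1; at 7: 7^2 + 1 = 50; next = 49
base 7: 49 = 7^2; at 8: 8^2 = 64; next = 63
base 8: 63 = 7·8 + 7; at 9: 7·9 + 7 = 70; next = 69
base 9: 69 = 7·9 + 6; at 10: 7·10 + 6 = 76; next = 75
base 10: 75 = 7·10 + 5; at 11: 7·11 + 5 = 82; next = 81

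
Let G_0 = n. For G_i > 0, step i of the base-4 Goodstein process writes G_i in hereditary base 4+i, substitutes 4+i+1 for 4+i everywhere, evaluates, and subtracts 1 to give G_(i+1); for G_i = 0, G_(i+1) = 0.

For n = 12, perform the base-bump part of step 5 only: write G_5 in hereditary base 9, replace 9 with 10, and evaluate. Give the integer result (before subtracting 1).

20

G_0=12  [base 4] 3·4  →[4↦5]→  3·5 = 15  −1 ⇒ G_1=14
G_1=14  [base 5] 2·5 + 4  →[5↦6]→  2·6 + 4 = 16  −1 ⇒ G_2=15
G_2=15  [base 6] 2·6 + 3  →[6↦7]→  2·7 + 3 = 17  −1 ⇒ G_3=16
G_3=16  [base 7] 2·7 + 2  →[7↦8]→  2·8 + 2 = 18  −1 ⇒ G_4=17
G_4=17  [base 8] 2·8 + 1  →[8↦9]→  2·9 + 1 = 19  −1 ⇒ G_5=18
G_5=18  [base 9] 2·9  →[9↦10]→  2·10 = 20  −1 ⇒ G_6=19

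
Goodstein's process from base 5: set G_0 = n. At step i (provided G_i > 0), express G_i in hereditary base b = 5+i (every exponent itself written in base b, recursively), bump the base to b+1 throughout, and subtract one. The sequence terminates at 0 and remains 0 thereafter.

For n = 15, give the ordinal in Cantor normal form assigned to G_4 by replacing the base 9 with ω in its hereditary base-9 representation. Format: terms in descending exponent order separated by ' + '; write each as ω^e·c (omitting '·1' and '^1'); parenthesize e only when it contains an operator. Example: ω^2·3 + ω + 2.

base 5: 15 = 3·5; at 6: 3·6 = 18; next = 17
base 6: 17 = 2·6 + 5; at 7: 2·7 + 5 = 19; next = 18
base 7: 18 = 2·7 + 4; at 8: 2·8 + 4 = 20; next = 19
base 8: 19 = 2·8 + 3; at 9: 2·9 + 3 = 21; next = 20
base 9: 20 = 2·9 + 2; at 10: 2·10 + 2 = 22; next = 21

ω·2 + 2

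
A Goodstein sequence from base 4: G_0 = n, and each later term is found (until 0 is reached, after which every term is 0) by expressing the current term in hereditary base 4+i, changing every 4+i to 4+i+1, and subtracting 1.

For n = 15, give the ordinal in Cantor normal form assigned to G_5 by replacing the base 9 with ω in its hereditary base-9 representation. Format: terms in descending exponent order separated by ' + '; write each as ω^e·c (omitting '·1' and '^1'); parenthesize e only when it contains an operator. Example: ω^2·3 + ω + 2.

ω·2 + 6

i=0: 15 = 3·4 + 3 (b=4); 4→5: 3·5 + 3 = 18; 18−1 = 17
i=1: 17 = 3·5 + 2 (b=5); 5→6: 3·6 + 2 = 20; 20−1 = 19
i=2: 19 = 3·6 + 1 (b=6); 6→7: 3·7 + 1 = 22; 22−1 = 21
i=3: 21 = 3·7 (b=7); 7→8: 3·8 = 24; 24−1 = 23
i=4: 23 = 2·8 + 7 (b=8); 8→9: 2·9 + 7 = 25; 25−1 = 24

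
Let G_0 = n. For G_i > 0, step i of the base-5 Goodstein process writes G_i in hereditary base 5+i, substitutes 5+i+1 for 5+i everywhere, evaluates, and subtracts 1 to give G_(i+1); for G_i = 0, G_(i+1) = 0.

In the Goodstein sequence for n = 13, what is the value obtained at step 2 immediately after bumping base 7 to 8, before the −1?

17

G_0=13  [base 5] 2·5 + 3  →[5↦6]→  2·6 + 3 = 15  −1 ⇒ G_1=14
G_1=14  [base 6] 2·6 + 2  →[6↦7]→  2·7 + 2 = 16  −1 ⇒ G_2=15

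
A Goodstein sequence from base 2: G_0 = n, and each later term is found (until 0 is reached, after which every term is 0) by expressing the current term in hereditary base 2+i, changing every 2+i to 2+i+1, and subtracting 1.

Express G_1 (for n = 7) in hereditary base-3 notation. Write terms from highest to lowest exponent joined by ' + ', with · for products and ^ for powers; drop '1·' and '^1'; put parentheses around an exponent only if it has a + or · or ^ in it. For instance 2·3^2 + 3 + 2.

[0] 7 ≡ 2^2 + 2 + 1 (base 2). Lift 3: 31. −1: 30.
[1] 30 ≡ 3^3 + 3 (base 3). Lift 4: 260. −1: 259.

3^3 + 3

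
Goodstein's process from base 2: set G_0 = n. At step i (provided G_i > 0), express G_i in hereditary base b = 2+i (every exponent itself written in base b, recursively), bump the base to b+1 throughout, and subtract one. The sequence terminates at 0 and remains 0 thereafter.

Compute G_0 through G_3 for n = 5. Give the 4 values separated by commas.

base 2: 5 = 2^2 + 1; at 3: 3^3 + 1 = 28; next = 27
base 3: 27 = 3^3; at 4: 4^4 = 256; next = 255
base 4: 255 = 3·4^3 + 3·4^2 + 3·4 + 3; at 5: 3·5^3 + 3·5^2 + 3·5 + 3 = 468; next = 467

5, 27, 255, 467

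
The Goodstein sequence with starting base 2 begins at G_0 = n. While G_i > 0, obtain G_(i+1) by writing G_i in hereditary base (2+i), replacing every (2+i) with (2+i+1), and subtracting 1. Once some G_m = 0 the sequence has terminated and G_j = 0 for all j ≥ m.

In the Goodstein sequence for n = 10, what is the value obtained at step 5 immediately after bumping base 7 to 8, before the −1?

84073324

step 0: 10 = 2^(2 + 1) + 2; sub 3 for 2: 3^(3 + 1) + 3; = 84; G_1 = 84−1 = 83
step 1: 83 = 3^(3 + 1) + 2; sub 4 for 3: 4^(4 + 1) + 2; = 1026; G_2 = 1026−1 = 1025
step 2: 1025 = 4^(4 + 1) + 1; sub 5 for 4: 5^(5 + 1) + 1; = 15626; G_3 = 15626−1 = 15625
step 3: 15625 = 5^(5 + 1); sub 6 for 5: 6^(6 + 1); = 279936; G_4 = 279936−1 = 279935
step 4: 279935 = 5·6^6 + 5·6^5 + 5·6^4 + 5·6^3 + 5·6^2 + 5·6 + 5; sub 7 for 6: 5·7^7 + 5·7^5 + 5·7^4 + 5·7^3 + 5·7^2 + 5·7 + 5; = 4215755; G_5 = 4215755−1 = 4215754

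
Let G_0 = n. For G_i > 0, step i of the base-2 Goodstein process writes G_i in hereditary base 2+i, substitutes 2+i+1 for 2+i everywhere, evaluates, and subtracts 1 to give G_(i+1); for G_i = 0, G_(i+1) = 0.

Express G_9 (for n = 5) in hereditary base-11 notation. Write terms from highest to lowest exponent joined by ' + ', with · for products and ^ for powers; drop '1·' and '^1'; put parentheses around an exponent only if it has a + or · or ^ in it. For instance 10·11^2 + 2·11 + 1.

3·11^3 + 3·11^2 + 2·11 + 4

[0] 5 ≡ 2^2 + 1 (base 2). Lift 3: 28. −1: 27.
[1] 27 ≡ 3^3 (base 3). Lift 4: 256. −1: 255.
[2] 255 ≡ 3·4^3 + 3·4^2 + 3·4 + 3 (base 4). Lift 5: 468. −1: 467.
[3] 467 ≡ 3·5^3 + 3·5^2 + 3·5 + 2 (base 5). Lift 6: 776. −1: 775.
[4] 775 ≡ 3·6^3 + 3·6^2 + 3·6 + 1 (base 6). Lift 7: 1198. −1: 1197.
[5] 1197 ≡ 3·7^3 + 3·7^2 + 3·7 (base 7). Lift 8: 1752. −1: 1751.
[6] 1751 ≡ 3·8^3 + 3·8^2 + 2·8 + 7 (base 8). Lift 9: 2455. −1: 2454.
[7] 2454 ≡ 3·9^3 + 3·9^2 + 2·9 + 6 (base 9). Lift 10: 3326. −1: 3325.
[8] 3325 ≡ 3·10^3 + 3·10^2 + 2·10 + 5 (base 10). Lift 11: 4383. −1: 4382.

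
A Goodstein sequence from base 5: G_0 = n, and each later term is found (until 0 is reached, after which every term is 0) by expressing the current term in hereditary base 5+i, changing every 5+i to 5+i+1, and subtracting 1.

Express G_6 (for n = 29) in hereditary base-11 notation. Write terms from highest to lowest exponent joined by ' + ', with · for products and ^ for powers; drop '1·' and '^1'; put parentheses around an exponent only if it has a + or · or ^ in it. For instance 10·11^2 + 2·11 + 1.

9·11 + 8

base 5: 29 = 5^2 + 4; at 6: 6^2 + 4 = 40; next = 39
base 6: 39 = 6^2 + 3; at 7: 7^2 + 3 = 52; next = 51
base 7: 51 = 7^2 + 2; at 8: 8^2 + 2 = 66; next = 65
base 8: 65 = 8^2 + 1; at 9: 9^2 + 1 = 82; next = 81
base 9: 81 = 9^2; at 10: 10^2 = 100; next = 99
base 10: 99 = 9·10 + 9; at 11: 9·11 + 9 = 108; next = 107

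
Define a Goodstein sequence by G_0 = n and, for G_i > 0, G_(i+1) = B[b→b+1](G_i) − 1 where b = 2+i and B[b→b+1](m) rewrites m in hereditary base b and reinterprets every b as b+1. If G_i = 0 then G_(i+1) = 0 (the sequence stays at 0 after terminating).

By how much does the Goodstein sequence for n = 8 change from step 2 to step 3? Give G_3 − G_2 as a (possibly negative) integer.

8 —HB2→ 2^(2 + 1) —bump→ 3^(3 + 1) = 81 —(−1)→ 80
80 —HB3→ 2·3^3 + 2·3^2 + 2·3 + 2 —bump→ 2·4^4 + 2·4^2 + 2·4 + 2 = 554 —(−1)→ 553
553 —HB4→ 2·4^4 + 2·4^2 + 2·4 + 1 —bump→ 2·5^5 + 2·5^2 + 2·5 + 1 = 6311 —(−1)→ 6310

5757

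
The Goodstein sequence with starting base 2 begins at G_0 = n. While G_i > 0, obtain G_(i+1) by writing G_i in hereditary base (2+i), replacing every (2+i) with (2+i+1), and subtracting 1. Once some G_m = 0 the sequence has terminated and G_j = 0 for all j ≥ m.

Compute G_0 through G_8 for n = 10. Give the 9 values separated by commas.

(0) 10|_2 = 2^(2 + 1) + 2 ↦ 3^(3 + 1) + 3|_3 = 84 ⇒ 83
(1) 83|_3 = 3^(3 + 1) + 2 ↦ 4^(4 + 1) + 2|_4 = 1026 ⇒ 1025
(2) 1025|_4 = 4^(4 + 1) + 1 ↦ 5^(5 + 1) + 1|_5 = 15626 ⇒ 15625
(3) 15625|_5 = 5^(5 + 1) ↦ 6^(6 + 1)|_6 = 279936 ⇒ 279935
(4) 279935|_6 = 5·6^6 + 5·6^5 + 5·6^4 + 5·6^3 + 5·6^2 + 5·6 + 5 ↦ 5·7^7 + 5·7^5 + 5·7^4 + 5·7^3 + 5·7^2 + 5·7 + 5|_7 = 4215755 ⇒ 4215754
(5) 4215754|_7 = 5·7^7 + 5·7^5 + 5·7^4 + 5·7^3 + 5·7^2 + 5·7 + 4 ↦ 5·8^8 + 5·8^5 + 5·8^4 + 5·8^3 + 5·8^2 + 5·8 + 4|_8 = 84073324 ⇒ 84073323
(6) 84073323|_8 = 5·8^8 + 5·8^5 + 5·8^4 + 5·8^3 + 5·8^2 + 5·8 + 3 ↦ 5·9^9 + 5·9^5 + 5·9^4 + 5·9^3 + 5·9^2 + 5·9 + 3|_9 = 1937434593 ⇒ 1937434592
(7) 1937434592|_9 = 5·9^9 + 5·9^5 + 5·9^4 + 5·9^3 + 5·9^2 + 5·9 + 2 ↦ 5·10^10 + 5·10^5 + 5·10^4 + 5·10^3 + 5·10^2 + 5·10 + 2|_10 = 50000555552 ⇒ 50000555551

10, 83, 1025, 15625, 279935, 4215754, 84073323, 1937434592, 50000555551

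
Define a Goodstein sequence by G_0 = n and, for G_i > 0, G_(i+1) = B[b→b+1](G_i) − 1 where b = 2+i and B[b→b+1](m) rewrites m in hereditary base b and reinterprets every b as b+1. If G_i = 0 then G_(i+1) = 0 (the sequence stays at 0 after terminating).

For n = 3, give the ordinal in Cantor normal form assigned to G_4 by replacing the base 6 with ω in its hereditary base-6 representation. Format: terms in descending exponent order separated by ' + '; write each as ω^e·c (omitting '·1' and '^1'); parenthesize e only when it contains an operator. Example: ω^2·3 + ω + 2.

(0) 3|_2 = 2 + 1 ↦ 3 + 1|_3 = 4 ⇒ 3
(1) 3|_3 = 3 ↦ 4|_4 = 4 ⇒ 3
(2) 3|_4 = 3 ↦ 3|_5 = 3 ⇒ 2
(3) 2|_5 = 2 ↦ 2|_6 = 2 ⇒ 1

1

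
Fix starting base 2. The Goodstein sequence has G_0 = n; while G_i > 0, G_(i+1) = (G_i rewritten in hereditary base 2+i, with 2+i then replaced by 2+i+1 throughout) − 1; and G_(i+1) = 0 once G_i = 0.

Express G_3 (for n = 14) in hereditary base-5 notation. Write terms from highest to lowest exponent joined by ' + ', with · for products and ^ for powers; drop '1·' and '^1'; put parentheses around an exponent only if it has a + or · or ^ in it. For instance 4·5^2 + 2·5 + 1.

step 0: 14 = 2^(2 + 1) + 2^2 + 2; sub 3 for 2: 3^(3 + 1) + 3^3 + 3; = 111; G_1 = 111−1 = 110
step 1: 110 = 3^(3 + 1) + 3^3 + 2; sub 4 for 3: 4^(4 + 1) + 4^4 + 2; = 1282; G_2 = 1282−1 = 1281
step 2: 1281 = 4^(4 + 1) + 4^4 + 1; sub 5 for 4: 5^(5 + 1) + 5^5 + 1; = 18751; G_3 = 18751−1 = 18750

5^(5 + 1) + 5^5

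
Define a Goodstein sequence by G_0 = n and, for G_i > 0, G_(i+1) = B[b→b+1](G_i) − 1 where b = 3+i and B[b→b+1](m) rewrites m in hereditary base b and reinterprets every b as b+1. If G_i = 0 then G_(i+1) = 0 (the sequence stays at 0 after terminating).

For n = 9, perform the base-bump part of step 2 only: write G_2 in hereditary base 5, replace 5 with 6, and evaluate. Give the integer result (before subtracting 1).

(0) 9|_3 = 3^2 ↦ 4^2|_4 = 16 ⇒ 15
(1) 15|_4 = 3·4 + 3 ↦ 3·5 + 3|_5 = 18 ⇒ 17
(2) 17|_5 = 3·5 + 2 ↦ 3·6 + 2|_6 = 20 ⇒ 19

20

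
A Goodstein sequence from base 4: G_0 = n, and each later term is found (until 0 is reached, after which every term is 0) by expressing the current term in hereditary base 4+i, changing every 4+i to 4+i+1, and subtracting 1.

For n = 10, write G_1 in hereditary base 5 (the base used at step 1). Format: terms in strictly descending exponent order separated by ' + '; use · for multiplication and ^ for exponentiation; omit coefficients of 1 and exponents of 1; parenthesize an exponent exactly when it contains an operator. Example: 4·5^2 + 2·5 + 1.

step 0: 10 = 2·4 + 2; sub 5 for 4: 2·5 + 2; = 12; G_1 = 12−1 = 11
step 1: 11 = 2·5 + 1; sub 6 for 5: 2·6 + 1; = 13; G_2 = 13−1 = 12

2·5 + 1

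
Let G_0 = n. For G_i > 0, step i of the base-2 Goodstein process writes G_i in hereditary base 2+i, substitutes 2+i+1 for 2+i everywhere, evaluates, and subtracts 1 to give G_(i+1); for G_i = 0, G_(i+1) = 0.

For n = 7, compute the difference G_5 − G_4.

776886

G_0 = 7. HB_2(7) = 2^2 + 2 + 1. Bump = 31. G_1 = 30.
G_1 = 30. HB_3(30) = 3^3 + 3. Bump = 260. G_2 = 259.
G_2 = 259. HB_4(259) = 4^4 + 3. Bump = 3128. G_3 = 3127.
G_3 = 3127. HB_5(3127) = 5^5 + 2. Bump = 46658. G_4 = 46657.
G_4 = 46657. HB_6(46657) = 6^6 + 1. Bump = 823544. G_5 = 823543.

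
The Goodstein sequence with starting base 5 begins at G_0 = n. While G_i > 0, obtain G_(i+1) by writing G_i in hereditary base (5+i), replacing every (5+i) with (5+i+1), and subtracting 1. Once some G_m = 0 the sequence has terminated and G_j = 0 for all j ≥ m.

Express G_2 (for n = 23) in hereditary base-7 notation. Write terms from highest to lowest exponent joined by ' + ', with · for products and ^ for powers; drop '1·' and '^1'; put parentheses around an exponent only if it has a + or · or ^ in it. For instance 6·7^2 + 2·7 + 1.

4·7 + 1

[0] 23 ≡ 4·5 + 3 (base 5). Lift 6: 27. −1: 26.
[1] 26 ≡ 4·6 + 2 (base 6). Lift 7: 30. −1: 29.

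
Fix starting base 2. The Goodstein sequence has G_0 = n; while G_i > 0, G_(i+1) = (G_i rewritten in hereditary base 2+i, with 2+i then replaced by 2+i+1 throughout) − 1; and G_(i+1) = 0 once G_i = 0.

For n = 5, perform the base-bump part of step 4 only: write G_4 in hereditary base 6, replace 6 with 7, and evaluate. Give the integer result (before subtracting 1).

1198

[0] 5 ≡ 2^2 + 1 (base 2). Lift 3: 28. −1: 27.
[1] 27 ≡ 3^3 (base 3). Lift 4: 256. −1: 255.
[2] 255 ≡ 3·4^3 + 3·4^2 + 3·4 + 3 (base 4). Lift 5: 468. −1: 467.
[3] 467 ≡ 3·5^3 + 3·5^2 + 3·5 + 2 (base 5). Lift 6: 776. −1: 775.
[4] 775 ≡ 3·6^3 + 3·6^2 + 3·6 + 1 (base 6). Lift 7: 1198. −1: 1197.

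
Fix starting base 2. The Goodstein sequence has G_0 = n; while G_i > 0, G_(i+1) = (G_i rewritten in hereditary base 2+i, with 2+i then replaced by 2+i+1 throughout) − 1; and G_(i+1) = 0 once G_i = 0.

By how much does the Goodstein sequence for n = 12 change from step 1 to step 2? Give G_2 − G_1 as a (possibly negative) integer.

step 0: 12 = 2^(2 + 1) + 2^2; sub 3 for 2: 3^(3 + 1) + 3^3; = 108; G_1 = 108−1 = 107
step 1: 107 = 3^(3 + 1) + 2·3^2 + 2·3 + 2; sub 4 for 3: 4^(4 + 1) + 2·4^2 + 2·4 + 2; = 1066; G_2 = 1066−1 = 1065

958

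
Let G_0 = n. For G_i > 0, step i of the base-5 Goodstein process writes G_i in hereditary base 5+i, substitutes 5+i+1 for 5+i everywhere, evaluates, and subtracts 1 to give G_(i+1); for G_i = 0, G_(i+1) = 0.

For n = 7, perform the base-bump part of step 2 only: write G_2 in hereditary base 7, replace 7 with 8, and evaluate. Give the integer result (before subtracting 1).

(0) 7|_5 = 5 + 2 ↦ 6 + 2|_6 = 8 ⇒ 7
(1) 7|_6 = 6 + 1 ↦ 7 + 1|_7 = 8 ⇒ 7

8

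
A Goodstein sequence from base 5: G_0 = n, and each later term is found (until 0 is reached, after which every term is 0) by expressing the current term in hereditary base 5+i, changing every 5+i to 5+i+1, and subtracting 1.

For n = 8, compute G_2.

step 0: 8 = 5 + 3; sub 6 for 5: 6 + 3; = 9; G_1 = 9−1 = 8
step 1: 8 = 6 + 2; sub 7 for 6: 7 + 2; = 9; G_2 = 9−1 = 8
step 2: 8 = 7 + 1; sub 8 for 7: 8 + 1; = 9; G_3 = 9−1 = 8

8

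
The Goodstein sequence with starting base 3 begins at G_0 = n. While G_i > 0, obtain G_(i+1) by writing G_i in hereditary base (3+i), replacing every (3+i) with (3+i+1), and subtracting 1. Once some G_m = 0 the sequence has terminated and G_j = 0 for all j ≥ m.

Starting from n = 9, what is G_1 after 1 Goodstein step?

15

base 3: 9 = 3^2; at 4: 4^2 = 16; next = 15
base 4: 15 = 3·4 + 3; at 5: 3·5 + 3 = 18; next = 17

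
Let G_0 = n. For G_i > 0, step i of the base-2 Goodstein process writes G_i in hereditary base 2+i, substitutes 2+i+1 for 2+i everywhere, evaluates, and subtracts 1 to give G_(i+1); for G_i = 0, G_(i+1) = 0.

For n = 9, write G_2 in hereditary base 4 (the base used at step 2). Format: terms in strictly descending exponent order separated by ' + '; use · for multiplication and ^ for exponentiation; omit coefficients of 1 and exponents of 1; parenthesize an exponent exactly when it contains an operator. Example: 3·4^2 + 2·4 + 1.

(0) 9|_2 = 2^(2 + 1) + 1 ↦ 3^(3 + 1) + 1|_3 = 82 ⇒ 81
(1) 81|_3 = 3^(3 + 1) ↦ 4^(4 + 1)|_4 = 1024 ⇒ 1023

3·4^4 + 3·4^3 + 3·4^2 + 3·4 + 3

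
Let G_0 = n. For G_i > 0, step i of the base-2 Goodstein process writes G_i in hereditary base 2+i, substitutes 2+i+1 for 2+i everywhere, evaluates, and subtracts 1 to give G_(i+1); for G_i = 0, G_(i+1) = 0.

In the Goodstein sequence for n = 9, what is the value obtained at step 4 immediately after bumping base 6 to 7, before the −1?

G_0 = 9. HB_2(9) = 2^(2 + 1) + 1. Bump = 82. G_1 = 81.
G_1 = 81. HB_3(81) = 3^(3 + 1). Bump = 1024. G_2 = 1023.
G_2 = 1023. HB_4(1023) = 3·4^4 + 3·4^3 + 3·4^2 + 3·4 + 3. Bump = 9843. G_3 = 9842.
G_3 = 9842. HB_5(9842) = 3·5^5 + 3·5^3 + 3·5^2 + 3·5 + 2. Bump = 140744. G_4 = 140743.

2471827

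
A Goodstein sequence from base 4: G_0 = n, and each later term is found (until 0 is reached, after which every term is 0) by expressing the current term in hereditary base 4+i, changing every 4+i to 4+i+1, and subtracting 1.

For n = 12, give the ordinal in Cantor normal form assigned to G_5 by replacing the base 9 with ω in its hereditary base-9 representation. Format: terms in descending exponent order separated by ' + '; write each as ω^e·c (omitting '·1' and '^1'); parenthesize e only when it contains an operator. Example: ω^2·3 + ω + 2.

i=0: 12 = 3·4 (b=4); 4→5: 3·5 = 15; 15−1 = 14
i=1: 14 = 2·5 + 4 (b=5); 5→6: 2·6 + 4 = 16; 16−1 = 15
i=2: 15 = 2·6 + 3 (b=6); 6→7: 2·7 + 3 = 17; 17−1 = 16
i=3: 16 = 2·7 + 2 (b=7); 7→8: 2·8 + 2 = 18; 18−1 = 17
i=4: 17 = 2·8 + 1 (b=8); 8→9: 2·9 + 1 = 19; 19−1 = 18
i=5: 18 = 2·9 (b=9); 9→10: 2·10 = 20; 20−1 = 19

ω·2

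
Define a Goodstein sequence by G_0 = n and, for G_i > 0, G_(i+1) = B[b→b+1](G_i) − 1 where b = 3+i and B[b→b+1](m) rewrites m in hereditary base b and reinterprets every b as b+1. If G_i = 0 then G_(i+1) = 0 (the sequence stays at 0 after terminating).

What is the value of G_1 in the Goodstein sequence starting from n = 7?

(0) 7|_3 = 2·3 + 1 ↦ 2·4 + 1|_4 = 9 ⇒ 8
(1) 8|_4 = 2·4 ↦ 2·5|_5 = 10 ⇒ 9

8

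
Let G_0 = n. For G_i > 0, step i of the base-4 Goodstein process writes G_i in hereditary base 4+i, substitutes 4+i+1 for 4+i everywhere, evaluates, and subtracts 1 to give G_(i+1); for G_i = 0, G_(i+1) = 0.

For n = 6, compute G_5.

4

base 4: 6 = 4 + 2; at 5: 5 + 2 = 7; next = 6
base 5: 6 = 5 + 1; at 6: 6 + 1 = 7; next = 6
base 6: 6 = 6; at 7: 7 = 7; next = 6
base 7: 6 = 6; at 8: 6 = 6; next = 5
base 8: 5 = 5; at 9: 5 = 5; next = 4
base 9: 4 = 4; at 10: 4 = 4; next = 3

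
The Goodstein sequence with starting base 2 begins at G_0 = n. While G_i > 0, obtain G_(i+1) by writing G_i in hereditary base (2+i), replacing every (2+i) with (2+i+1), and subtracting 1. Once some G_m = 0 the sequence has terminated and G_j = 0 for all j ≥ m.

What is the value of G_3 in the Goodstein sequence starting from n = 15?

i=0: 15 = 2^(2 + 1) + 2^2 + 2 + 1 (b=2); 2→3: 3^(3 + 1) + 3^3 + 3 + 1 = 112; 112−1 = 111
i=1: 111 = 3^(3 + 1) + 3^3 + 3 (b=3); 3→4: 4^(4 + 1) + 4^4 + 4 = 1284; 1284−1 = 1283
i=2: 1283 = 4^(4 + 1) + 4^4 + 3 (b=4); 4→5: 5^(5 + 1) + 5^5 + 3 = 18753; 18753−1 = 18752
i=3: 18752 = 5^(5 + 1) + 5^5 + 2 (b=5); 5→6: 6^(6 + 1) + 6^6 + 2 = 326594; 326594−1 = 326593

18752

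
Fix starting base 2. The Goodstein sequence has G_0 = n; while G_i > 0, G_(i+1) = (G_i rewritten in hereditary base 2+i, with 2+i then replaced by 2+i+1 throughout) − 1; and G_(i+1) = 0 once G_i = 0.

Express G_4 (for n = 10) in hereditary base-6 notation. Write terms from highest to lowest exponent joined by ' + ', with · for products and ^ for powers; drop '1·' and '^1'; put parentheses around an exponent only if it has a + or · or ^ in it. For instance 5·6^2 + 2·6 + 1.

5·6^6 + 5·6^5 + 5·6^4 + 5·6^3 + 5·6^2 + 5·6 + 5

G_0=10  [base 2] 2^(2 + 1) + 2  →[2↦3]→  3^(3 + 1) + 3 = 84  −1 ⇒ G_1=83
G_1=83  [base 3] 3^(3 + 1) + 2  →[3↦4]→  4^(4 + 1) + 2 = 1026  −1 ⇒ G_2=1025
G_2=1025  [base 4] 4^(4 + 1) + 1  →[4↦5]→  5^(5 + 1) + 1 = 15626  −1 ⇒ G_3=15625
G_3=15625  [base 5] 5^(5 + 1)  →[5↦6]→  6^(6 + 1) = 279936  −1 ⇒ G_4=279935
G_4=279935  [base 6] 5·6^6 + 5·6^5 + 5·6^4 + 5·6^3 + 5·6^2 + 5·6 + 5  →[6↦7]→  5·7^7 + 5·7^5 + 5·7^4 + 5·7^3 + 5·7^2 + 5·7 + 5 = 4215755  −1 ⇒ G_5=4215754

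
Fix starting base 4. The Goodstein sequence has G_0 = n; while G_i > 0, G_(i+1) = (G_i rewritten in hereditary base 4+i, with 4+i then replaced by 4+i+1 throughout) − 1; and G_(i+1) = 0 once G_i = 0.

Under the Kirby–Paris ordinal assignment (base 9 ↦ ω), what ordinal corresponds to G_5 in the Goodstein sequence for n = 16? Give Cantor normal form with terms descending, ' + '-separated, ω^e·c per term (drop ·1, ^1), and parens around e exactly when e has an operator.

i=0: 16 = 4^2 (b=4); 4→5: 5^2 = 25; 25−1 = 24
i=1: 24 = 4·5 + 4 (b=5); 5→6: 4·6 + 4 = 28; 28−1 = 27
i=2: 27 = 4·6 + 3 (b=6); 6→7: 4·7 + 3 = 31; 31−1 = 30
i=3: 30 = 4·7 + 2 (b=7); 7→8: 4·8 + 2 = 34; 34−1 = 33
i=4: 33 = 4·8 + 1 (b=8); 8→9: 4·9 + 1 = 37; 37−1 = 36
i=5: 36 = 4·9 (b=9); 9→10: 4·10 = 40; 40−1 = 39

ω·4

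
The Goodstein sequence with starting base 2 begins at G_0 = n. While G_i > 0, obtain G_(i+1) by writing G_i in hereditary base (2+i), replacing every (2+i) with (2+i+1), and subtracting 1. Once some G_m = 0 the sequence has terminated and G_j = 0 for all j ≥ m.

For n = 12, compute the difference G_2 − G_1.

958

G_0 = 12. HB_2(12) = 2^(2 + 1) + 2^2. Bump = 108. G_1 = 107.
G_1 = 107. HB_3(107) = 3^(3 + 1) + 2·3^2 + 2·3 + 2. Bump = 1066. G_2 = 1065.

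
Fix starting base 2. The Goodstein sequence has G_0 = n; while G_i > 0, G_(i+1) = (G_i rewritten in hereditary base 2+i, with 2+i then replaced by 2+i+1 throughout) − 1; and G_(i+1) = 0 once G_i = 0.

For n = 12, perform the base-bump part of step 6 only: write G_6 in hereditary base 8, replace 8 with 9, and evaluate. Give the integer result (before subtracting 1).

i=0: 12 = 2^(2 + 1) + 2^2 (b=2); 2→3: 3^(3 + 1) + 3^3 = 108; 108−1 = 107
i=1: 107 = 3^(3 + 1) + 2·3^2 + 2·3 + 2 (b=3); 3→4: 4^(4 + 1) + 2·4^2 + 2·4 + 2 = 1066; 1066−1 = 1065
i=2: 1065 = 4^(4 + 1) + 2·4^2 + 2·4 + 1 (b=4); 4→5: 5^(5 + 1) + 2·5^2 + 2·5 + 1 = 15686; 15686−1 = 15685
i=3: 15685 = 5^(5 + 1) + 2·5^2 + 2·5 (b=5); 5→6: 6^(6 + 1) + 2·6^2 + 2·6 = 280020; 280020−1 = 280019
i=4: 280019 = 6^(6 + 1) + 2·6^2 + 6 + 5 (b=6); 6→7: 7^(7 + 1) + 2·7^2 + 7 + 5 = 5764911; 5764911−1 = 5764910
i=5: 5764910 = 7^(7 + 1) + 2·7^2 + 7 + 4 (b=7); 7→8: 8^(8 + 1) + 2·8^2 + 8 + 4 = 134217868; 134217868−1 = 134217867

3486784575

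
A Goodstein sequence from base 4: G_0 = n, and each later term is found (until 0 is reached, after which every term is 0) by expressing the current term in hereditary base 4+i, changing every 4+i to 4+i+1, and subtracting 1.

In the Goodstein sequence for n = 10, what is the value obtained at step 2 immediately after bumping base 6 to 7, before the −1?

14

[0] 10 ≡ 2·4 + 2 (base 4). Lift 5: 12. −1: 11.
[1] 11 ≡ 2·5 + 1 (base 5). Lift 6: 13. −1: 12.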